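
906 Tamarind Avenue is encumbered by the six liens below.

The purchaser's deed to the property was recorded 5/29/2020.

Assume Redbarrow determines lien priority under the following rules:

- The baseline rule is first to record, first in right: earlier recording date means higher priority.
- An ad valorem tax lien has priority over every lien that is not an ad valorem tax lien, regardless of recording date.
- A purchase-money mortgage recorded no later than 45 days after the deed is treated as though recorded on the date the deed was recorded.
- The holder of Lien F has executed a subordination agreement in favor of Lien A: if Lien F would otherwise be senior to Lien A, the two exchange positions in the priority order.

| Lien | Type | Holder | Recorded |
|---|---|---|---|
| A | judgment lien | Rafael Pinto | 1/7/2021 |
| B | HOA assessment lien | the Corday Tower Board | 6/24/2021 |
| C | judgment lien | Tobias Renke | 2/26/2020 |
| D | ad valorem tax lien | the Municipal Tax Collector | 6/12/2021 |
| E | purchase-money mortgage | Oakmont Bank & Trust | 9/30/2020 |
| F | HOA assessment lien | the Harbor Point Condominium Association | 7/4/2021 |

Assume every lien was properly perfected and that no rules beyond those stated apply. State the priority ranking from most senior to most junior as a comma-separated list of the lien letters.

Adjusting effective dates: E was recorded 124 days after the deed — beyond 45 days — so no relation-back applies.
As an ad valorem tax lien, D is senior to every other lien.
Ordering the rest by effective date: C (2/26/2020), E (9/30/2020), A (1/7/2021), B (6/24/2021), F (7/4/2021).
F already ranks below A; the subordination has no effect.

D, C, E, A, B, F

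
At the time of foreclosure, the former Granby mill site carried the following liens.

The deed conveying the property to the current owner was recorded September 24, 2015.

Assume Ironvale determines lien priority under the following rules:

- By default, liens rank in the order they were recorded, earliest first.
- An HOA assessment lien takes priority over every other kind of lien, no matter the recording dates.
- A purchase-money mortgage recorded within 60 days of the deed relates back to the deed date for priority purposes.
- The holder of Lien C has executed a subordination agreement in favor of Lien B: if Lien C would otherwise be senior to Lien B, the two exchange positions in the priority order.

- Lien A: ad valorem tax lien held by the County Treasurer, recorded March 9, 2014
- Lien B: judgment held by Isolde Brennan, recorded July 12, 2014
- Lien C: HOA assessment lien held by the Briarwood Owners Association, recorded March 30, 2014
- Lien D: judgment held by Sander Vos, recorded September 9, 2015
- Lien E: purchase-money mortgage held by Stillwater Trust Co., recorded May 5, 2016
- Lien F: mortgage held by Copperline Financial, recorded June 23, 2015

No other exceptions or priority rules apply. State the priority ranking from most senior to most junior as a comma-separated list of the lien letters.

B, A, C, F, D, E

First, effective dates: E missed the 60-day window (224 days after the deed), so its recording date stands.
C is an HOA assessment lien, so it outranks all other liens regardless of date.
Among the remaining liens, by effective date: A (March 9, 2014), B (July 12, 2014), F (June 23, 2015), D (September 9, 2015), E (May 5, 2016).
C would otherwise be senior to B, so under the subordination agreement C and B exchange positions.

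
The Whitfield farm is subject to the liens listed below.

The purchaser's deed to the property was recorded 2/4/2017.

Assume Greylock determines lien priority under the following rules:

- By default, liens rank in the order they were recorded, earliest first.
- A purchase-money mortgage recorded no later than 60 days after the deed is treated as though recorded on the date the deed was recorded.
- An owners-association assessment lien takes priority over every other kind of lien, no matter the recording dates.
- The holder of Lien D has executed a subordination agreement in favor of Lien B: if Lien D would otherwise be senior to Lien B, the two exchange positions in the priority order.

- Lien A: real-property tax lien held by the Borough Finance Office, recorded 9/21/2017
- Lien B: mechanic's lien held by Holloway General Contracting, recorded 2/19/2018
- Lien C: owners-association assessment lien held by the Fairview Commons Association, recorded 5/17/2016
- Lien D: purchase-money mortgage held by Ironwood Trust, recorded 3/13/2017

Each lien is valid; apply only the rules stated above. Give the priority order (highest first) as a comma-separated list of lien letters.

First, effective dates: D relates back to the deed date 2/4/2017.
C, as an owners-association assessment lien, has superpriority and ranks first.
Ordering the rest by effective date: D (2/4/2017), A (9/21/2017), B (2/19/2018).
D would otherwise be senior to B, so under the subordination agreement D and B exchange positions.

C, B, A, D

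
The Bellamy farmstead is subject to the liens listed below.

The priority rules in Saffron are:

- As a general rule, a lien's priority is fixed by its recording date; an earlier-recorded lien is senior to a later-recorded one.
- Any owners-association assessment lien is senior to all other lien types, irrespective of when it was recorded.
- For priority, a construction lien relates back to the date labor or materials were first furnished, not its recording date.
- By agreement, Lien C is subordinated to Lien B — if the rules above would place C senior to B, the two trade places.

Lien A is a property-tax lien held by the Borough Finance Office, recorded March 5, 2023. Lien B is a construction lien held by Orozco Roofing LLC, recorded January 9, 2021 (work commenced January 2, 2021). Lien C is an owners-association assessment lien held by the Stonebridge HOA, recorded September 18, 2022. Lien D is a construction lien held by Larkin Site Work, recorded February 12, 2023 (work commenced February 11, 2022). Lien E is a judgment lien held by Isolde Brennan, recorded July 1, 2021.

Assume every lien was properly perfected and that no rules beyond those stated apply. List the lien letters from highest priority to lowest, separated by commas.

Effective dates after the stated exceptions: B's effective date is January 2, 2021, when work began; D's effective date is February 11, 2022, when work began.
C, as an owners-association assessment lien, has superpriority and ranks first.
Ordering the rest by effective date: B (January 2, 2021), E (July 1, 2021), D (February 11, 2022), A (March 5, 2023).
C is senior to B before the subordination, so the two trade places.

B, C, E, D, A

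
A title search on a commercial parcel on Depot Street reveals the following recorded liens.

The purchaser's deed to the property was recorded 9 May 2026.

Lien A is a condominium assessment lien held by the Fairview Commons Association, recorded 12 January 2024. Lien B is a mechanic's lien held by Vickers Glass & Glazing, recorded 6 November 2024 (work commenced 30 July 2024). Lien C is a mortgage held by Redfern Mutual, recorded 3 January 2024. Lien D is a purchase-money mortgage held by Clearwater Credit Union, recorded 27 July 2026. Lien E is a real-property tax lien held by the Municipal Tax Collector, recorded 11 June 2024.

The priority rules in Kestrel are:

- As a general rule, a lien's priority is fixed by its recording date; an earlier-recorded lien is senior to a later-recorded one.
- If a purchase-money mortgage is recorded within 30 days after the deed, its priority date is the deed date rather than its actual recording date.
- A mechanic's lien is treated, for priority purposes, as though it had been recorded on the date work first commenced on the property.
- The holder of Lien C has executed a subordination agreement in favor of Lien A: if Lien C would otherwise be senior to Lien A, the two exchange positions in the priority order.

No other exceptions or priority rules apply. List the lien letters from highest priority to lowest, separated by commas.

Effective dates after the stated exceptions: B is treated as recorded 30 July 2024, the work-commencement date; D was recorded 79 days after the deed, outside the 30-day window, so it keeps its recording date.
By effective date: C (3 January 2024), A (12 January 2024), E (11 June 2024), B (30 July 2024), D (27 July 2026).
The subordination applies — C was senior to A — so C and A swap.

A, C, E, B, D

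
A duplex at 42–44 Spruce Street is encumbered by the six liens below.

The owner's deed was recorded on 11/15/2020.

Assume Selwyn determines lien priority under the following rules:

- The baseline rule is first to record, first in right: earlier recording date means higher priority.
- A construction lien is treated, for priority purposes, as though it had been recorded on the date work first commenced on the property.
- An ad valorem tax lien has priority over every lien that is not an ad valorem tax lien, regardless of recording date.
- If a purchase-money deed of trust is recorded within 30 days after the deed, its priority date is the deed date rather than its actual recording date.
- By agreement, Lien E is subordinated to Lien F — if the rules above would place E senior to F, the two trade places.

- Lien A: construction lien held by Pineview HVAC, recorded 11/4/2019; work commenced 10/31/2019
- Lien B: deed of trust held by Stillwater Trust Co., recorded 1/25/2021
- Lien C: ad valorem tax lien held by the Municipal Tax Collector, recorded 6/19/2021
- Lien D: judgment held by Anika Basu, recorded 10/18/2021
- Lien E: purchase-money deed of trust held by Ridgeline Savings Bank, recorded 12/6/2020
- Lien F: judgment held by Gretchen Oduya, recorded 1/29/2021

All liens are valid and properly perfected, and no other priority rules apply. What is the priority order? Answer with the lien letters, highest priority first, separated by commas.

Effective dates: A's effective date is 10/31/2019, when work began; E's effective date is the deed date, 11/15/2020.
C is an ad valorem tax lien and takes priority over every other lien.
Among the remaining liens, by effective date: A (10/31/2019), E (11/15/2020), B (1/25/2021), F (1/29/2021), D (10/18/2021).
Because E would otherwise rank above F, the subordination swaps them.

C, A, F, B, E, D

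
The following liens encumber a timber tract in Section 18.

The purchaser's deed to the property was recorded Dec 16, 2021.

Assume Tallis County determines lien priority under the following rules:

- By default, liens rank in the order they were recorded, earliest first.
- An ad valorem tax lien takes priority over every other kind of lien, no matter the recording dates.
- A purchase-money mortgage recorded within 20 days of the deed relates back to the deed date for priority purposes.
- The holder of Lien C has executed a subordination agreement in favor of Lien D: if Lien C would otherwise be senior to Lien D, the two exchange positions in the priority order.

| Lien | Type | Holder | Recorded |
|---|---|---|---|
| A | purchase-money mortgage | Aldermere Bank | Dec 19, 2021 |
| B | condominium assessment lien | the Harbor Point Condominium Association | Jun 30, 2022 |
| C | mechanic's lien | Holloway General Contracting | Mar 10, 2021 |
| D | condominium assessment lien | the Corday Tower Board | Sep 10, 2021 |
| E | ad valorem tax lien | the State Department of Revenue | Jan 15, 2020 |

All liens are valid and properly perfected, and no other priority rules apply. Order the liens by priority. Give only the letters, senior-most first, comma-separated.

First, effective dates: A's effective date is the deed date, Dec 16, 2021.
E is an ad valorem tax lien and takes priority over every other lien.
The other liens, earliest effective date first: C (Mar 10, 2021), D (Sep 10, 2021), A (Dec 16, 2021), B (Jun 30, 2022).
C is senior to D before the subordination, so the two trade places.

E, D, C, A, B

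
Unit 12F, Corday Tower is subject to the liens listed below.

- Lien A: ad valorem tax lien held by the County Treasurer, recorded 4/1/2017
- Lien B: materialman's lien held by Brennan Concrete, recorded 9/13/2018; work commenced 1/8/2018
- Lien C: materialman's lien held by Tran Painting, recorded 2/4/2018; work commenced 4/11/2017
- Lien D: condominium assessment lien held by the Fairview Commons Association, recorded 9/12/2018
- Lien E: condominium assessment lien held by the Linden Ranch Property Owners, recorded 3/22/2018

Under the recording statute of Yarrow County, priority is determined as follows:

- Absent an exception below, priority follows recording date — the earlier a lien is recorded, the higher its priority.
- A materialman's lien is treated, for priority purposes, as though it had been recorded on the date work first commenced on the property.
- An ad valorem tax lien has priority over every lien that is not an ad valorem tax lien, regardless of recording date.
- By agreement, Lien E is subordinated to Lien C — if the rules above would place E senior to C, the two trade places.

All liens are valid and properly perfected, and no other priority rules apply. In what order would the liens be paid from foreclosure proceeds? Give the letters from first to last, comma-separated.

A, C, B, E, D

Effective dates: B relates back to 1/8/2018 (work commenced); C is treated as recorded 4/11/2017, the work-commencement date.
A, as an ad valorem tax lien, has superpriority and ranks first.
The other liens, earliest effective date first: C (4/11/2017), B (1/8/2018), E (3/22/2018), D (9/12/2018).
Since E is not senior to C, the subordination leaves the order unchanged.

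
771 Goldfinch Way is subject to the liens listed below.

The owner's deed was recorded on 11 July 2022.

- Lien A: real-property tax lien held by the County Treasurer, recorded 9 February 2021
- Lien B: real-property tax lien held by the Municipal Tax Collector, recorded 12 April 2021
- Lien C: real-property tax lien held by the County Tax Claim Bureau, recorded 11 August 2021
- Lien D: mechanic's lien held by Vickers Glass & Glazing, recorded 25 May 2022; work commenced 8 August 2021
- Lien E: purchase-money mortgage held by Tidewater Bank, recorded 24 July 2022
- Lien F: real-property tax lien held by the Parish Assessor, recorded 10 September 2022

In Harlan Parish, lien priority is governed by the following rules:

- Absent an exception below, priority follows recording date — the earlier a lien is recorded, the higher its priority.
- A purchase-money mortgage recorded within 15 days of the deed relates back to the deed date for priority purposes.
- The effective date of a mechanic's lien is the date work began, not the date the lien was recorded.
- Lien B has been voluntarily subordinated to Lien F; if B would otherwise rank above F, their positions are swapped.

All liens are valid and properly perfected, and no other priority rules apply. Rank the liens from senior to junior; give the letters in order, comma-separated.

Adjusting effective dates: D's effective date is 8 August 2021, when work began; E was recorded within the 15-day window, so its effective date is the deed date 11 July 2022.
By effective date, earliest first: A (9 February 2021), B (12 April 2021), D (8 August 2021), C (11 August 2021), E (11 July 2022), F (10 September 2022).
The subordination applies — B was senior to F — so B and F swap.

A, F, D, C, E, B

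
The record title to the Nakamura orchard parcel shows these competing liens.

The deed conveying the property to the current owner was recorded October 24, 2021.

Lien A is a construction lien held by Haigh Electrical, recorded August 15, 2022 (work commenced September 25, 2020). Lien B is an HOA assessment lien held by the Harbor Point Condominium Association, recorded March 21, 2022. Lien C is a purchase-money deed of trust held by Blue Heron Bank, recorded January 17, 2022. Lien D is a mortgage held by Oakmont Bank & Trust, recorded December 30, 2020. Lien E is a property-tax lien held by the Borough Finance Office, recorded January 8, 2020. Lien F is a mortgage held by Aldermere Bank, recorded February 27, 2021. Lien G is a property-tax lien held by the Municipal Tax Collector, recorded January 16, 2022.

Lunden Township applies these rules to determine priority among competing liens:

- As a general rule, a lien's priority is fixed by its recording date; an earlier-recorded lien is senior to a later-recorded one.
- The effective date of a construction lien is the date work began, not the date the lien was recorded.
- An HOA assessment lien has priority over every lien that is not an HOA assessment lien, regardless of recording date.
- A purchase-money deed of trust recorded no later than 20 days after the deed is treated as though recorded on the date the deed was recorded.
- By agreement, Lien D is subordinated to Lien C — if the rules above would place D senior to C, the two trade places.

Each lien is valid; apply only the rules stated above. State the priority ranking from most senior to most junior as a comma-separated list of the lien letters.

First, effective dates: A relates back to September 25, 2020 (work commenced); C was recorded 85 days after the deed, outside the 20-day window, so it keeps its recording date.
As an HOA assessment lien, B is senior to every other lien.
Ordering the rest by effective date: E (January 8, 2020), A (September 25, 2020), D (December 30, 2020), F (February 27, 2021), G (January 16, 2022), C (January 17, 2022).
The subordination applies — D was senior to C — so D and C swap.

B, E, A, C, F, G, D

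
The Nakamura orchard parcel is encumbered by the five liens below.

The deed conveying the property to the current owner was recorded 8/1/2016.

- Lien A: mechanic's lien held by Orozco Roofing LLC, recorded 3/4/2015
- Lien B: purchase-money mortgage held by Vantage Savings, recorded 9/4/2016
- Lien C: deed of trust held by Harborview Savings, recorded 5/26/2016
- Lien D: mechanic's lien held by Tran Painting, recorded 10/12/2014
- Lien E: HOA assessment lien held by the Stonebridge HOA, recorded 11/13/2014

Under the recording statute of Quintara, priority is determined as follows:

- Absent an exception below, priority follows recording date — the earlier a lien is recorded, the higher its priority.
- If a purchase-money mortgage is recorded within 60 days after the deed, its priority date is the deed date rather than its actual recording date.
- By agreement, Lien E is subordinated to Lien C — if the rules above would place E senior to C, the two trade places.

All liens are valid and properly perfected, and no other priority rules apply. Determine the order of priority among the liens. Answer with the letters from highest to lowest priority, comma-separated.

D, C, A, E, B

Effective dates: B's effective date is the deed date, 8/1/2016.
Ordering by effective date: D (10/12/2014), E (11/13/2014), A (3/4/2015), C (5/26/2016), B (8/1/2016).
The subordination applies — E was senior to C — so E and C swap.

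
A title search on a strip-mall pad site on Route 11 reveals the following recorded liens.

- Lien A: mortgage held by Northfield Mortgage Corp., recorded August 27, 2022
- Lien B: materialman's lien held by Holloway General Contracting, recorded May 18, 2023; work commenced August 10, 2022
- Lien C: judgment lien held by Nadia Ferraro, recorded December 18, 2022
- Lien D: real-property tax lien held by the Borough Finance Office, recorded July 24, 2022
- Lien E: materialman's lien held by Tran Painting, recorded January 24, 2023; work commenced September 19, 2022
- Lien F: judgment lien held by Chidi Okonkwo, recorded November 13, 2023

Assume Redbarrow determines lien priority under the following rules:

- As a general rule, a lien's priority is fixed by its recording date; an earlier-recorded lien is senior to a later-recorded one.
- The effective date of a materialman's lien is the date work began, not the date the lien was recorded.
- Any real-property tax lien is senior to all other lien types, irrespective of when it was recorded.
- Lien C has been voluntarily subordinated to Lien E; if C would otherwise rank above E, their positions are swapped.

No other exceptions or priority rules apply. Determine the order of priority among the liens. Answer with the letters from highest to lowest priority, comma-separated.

D, B, A, E, C, F

Adjusting effective dates: B relates back to August 10, 2022 (work commenced); E's effective date is September 19, 2022, when work began.
D is a real-property tax lien and takes priority over every other lien.
Remaining liens by effective date: B (August 10, 2022), A (August 27, 2022), E (September 19, 2022), C (December 18, 2022), F (November 13, 2023).
C is already junior to E, so the subordination agreement changes nothing.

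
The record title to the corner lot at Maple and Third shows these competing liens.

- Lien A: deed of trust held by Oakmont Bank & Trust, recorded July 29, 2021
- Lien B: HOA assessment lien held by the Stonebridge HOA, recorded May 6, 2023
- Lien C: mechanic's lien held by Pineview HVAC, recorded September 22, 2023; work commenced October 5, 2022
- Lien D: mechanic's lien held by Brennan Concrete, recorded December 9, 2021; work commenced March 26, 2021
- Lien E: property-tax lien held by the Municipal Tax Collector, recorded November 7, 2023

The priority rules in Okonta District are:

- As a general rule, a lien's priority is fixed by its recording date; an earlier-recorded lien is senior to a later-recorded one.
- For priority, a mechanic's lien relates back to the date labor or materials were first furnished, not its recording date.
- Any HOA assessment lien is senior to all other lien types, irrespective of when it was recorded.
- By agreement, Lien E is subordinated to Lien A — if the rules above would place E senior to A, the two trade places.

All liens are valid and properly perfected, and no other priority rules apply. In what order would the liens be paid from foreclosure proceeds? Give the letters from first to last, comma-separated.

Effective dates after the stated exceptions: C is treated as recorded October 5, 2022, the work-commencement date; D's effective date is March 26, 2021, when work began.
B is an HOA assessment lien, so it outranks all other liens regardless of date.
Ordering the rest by effective date: D (March 26, 2021), A (July 29, 2021), C (October 5, 2022), E (November 7, 2023).
E is already junior to A, so the subordination agreement changes nothing.

B, D, A, C, E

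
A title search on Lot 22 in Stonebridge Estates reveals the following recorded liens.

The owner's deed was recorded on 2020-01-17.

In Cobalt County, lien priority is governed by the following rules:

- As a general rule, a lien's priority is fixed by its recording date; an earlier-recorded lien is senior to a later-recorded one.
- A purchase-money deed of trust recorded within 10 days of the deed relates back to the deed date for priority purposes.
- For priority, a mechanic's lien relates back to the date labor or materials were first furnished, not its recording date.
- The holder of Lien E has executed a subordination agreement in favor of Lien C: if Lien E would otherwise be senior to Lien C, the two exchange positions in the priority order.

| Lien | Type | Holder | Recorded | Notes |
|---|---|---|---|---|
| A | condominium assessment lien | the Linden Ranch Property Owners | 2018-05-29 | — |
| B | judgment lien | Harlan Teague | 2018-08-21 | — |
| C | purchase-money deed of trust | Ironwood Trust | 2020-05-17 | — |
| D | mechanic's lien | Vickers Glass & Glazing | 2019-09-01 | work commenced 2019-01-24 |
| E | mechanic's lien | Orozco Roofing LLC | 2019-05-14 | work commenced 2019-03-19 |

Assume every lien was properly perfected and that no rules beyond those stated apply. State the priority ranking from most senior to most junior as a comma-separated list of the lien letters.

A, B, D, C, E

Effective dates after the stated exceptions: C missed the 10-day window (121 days after the deed), so its recording date stands; D is treated as recorded 2019-01-24, the work-commencement date; E is treated as recorded 2019-03-19, the work-commencement date.
Ordering by effective date: A (2018-05-29), B (2018-08-21), D (2019-01-24), E (2019-03-19), C (2020-05-17).
E would otherwise be senior to C, so under the subordination agreement E and C exchange positions.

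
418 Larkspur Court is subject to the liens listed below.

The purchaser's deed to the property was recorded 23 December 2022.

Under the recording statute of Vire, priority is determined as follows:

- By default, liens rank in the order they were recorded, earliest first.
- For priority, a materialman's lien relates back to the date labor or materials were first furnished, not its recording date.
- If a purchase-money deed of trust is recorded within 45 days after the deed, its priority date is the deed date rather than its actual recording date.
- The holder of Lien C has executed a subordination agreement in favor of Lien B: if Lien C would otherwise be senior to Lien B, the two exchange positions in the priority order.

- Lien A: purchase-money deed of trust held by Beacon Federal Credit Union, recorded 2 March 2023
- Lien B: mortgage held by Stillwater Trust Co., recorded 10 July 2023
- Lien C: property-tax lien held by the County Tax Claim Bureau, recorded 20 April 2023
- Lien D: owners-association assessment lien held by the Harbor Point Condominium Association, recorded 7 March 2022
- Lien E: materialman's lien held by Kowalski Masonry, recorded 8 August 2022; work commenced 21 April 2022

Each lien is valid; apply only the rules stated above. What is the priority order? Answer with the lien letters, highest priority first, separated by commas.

First, effective dates: A missed the 45-day window (69 days after the deed), so its recording date stands; E relates back to 21 April 2022 (work commenced).
By effective date, earliest first: D (7 March 2022), E (21 April 2022), A (2 March 2023), C (20 April 2023), B (10 July 2023).
C is senior to B before the subordination, so the two trade places.

D, E, A, B, C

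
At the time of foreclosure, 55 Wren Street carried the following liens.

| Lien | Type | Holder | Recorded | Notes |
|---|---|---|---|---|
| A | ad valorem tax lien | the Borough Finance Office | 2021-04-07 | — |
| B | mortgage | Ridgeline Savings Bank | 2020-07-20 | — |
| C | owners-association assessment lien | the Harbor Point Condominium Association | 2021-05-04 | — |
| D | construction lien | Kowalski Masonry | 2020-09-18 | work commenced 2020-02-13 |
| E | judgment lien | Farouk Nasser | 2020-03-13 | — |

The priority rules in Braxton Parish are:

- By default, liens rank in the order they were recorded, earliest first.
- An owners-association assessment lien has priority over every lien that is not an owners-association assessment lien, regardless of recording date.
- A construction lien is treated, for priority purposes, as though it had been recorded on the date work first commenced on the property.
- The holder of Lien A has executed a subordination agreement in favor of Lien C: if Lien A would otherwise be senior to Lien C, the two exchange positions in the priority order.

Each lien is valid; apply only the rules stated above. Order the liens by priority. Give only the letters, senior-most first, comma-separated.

C, D, E, B, A

Effective dates after the stated exceptions: D relates back to 2020-02-13 (work commenced).
C is an owners-association assessment lien, so it outranks all other liens regardless of date.
Among the remaining liens, by effective date: D (2020-02-13), E (2020-03-13), B (2020-07-20), A (2021-04-07).
A already ranks below C; the subordination has no effect.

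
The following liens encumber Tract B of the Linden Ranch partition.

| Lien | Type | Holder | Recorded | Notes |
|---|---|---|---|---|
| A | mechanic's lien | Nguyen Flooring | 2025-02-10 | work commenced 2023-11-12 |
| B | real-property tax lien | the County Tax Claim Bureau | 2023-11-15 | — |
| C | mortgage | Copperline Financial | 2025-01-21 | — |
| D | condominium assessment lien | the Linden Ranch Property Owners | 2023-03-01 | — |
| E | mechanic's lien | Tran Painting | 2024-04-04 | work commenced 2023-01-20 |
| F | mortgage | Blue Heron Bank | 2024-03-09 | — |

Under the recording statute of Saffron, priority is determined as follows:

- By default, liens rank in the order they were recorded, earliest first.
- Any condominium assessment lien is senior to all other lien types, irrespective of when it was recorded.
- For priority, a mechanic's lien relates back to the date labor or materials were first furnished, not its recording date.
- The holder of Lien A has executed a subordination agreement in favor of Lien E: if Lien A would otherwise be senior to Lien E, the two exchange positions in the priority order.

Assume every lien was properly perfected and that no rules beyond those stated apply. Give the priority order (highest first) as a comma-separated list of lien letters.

D, E, A, B, F, C

Effective dates: A is treated as recorded 2023-11-12, the work-commencement date; E's effective date is 2023-01-20, when work began.
D is a condominium assessment lien, so it outranks all other liens regardless of date.
Remaining liens by effective date: E (2023-01-20), A (2023-11-12), B (2023-11-15), F (2024-03-09), C (2025-01-21).
Since A is not senior to E, the subordination leaves the order unchanged.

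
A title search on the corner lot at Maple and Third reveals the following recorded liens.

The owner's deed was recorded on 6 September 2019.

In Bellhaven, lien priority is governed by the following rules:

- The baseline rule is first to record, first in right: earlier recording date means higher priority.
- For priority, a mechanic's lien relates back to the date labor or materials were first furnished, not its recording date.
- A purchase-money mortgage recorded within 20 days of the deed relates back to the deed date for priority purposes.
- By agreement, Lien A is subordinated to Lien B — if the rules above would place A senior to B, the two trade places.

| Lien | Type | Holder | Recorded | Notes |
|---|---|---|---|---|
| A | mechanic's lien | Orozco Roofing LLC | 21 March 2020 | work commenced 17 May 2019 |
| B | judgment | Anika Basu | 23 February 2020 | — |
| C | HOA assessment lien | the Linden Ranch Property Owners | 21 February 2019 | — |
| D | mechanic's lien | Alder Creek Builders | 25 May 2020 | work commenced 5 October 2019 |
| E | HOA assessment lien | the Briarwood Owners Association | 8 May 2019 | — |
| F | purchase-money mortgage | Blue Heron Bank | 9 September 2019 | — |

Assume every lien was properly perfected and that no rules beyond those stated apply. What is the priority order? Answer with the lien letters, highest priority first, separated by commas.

First, effective dates: A's effective date is 17 May 2019, when work began; D is treated as recorded 5 October 2019, the work-commencement date; F relates back to the deed date 6 September 2019.
By effective date: C (21 February 2019), E (8 May 2019), A (17 May 2019), F (6 September 2019), D (5 October 2019), B (23 February 2020).
The subordination applies — A was senior to B — so A and B swap.

C, E, B, F, D, A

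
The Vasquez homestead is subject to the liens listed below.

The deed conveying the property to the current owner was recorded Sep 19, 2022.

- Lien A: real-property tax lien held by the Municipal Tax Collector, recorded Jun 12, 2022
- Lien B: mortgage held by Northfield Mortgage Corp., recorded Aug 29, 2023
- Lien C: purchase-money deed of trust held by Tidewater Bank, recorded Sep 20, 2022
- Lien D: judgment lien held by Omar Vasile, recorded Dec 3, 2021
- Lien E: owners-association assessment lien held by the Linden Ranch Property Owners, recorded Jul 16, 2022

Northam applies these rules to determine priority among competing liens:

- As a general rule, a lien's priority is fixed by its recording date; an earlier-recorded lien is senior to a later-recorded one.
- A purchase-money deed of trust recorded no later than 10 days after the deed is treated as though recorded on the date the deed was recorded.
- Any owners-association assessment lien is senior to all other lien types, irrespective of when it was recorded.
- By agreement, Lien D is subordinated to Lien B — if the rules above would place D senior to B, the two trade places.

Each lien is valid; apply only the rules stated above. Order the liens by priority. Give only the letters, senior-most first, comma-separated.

E, B, A, C, D

First, effective dates: C was recorded within the 10-day window, so its effective date is the deed date Sep 19, 2022.
E, as an owners-association assessment lien, has superpriority and ranks first.
Ordering the rest by effective date: D (Dec 3, 2021), A (Jun 12, 2022), C (Sep 19, 2022), B (Aug 29, 2023).
Because D would otherwise rank above B, the subordination swaps them.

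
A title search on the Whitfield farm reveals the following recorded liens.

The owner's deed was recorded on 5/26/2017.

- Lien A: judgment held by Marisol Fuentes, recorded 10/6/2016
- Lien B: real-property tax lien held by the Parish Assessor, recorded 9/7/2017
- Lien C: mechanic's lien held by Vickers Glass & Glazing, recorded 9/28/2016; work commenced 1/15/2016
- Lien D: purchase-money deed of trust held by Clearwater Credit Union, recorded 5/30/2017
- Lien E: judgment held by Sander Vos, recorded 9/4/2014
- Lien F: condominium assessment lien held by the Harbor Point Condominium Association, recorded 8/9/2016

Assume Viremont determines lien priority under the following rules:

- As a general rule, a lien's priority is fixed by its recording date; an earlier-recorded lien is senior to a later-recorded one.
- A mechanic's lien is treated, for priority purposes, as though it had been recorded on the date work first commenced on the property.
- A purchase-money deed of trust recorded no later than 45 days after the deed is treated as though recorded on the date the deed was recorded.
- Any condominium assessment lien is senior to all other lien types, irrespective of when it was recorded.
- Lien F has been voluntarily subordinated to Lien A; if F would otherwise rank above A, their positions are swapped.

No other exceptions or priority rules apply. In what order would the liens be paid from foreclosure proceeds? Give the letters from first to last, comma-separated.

First, effective dates: C's effective date is 1/15/2016, when work began; D was recorded within the 45-day window, so its effective date is the deed date 5/26/2017.
F is a condominium assessment lien, so it outranks all other liens regardless of date.
Ordering the rest by effective date: E (9/4/2014), C (1/15/2016), A (10/6/2016), D (5/26/2017), B (9/7/2017).
Because F would otherwise rank above A, the subordination swaps them.

A, E, C, F, D, B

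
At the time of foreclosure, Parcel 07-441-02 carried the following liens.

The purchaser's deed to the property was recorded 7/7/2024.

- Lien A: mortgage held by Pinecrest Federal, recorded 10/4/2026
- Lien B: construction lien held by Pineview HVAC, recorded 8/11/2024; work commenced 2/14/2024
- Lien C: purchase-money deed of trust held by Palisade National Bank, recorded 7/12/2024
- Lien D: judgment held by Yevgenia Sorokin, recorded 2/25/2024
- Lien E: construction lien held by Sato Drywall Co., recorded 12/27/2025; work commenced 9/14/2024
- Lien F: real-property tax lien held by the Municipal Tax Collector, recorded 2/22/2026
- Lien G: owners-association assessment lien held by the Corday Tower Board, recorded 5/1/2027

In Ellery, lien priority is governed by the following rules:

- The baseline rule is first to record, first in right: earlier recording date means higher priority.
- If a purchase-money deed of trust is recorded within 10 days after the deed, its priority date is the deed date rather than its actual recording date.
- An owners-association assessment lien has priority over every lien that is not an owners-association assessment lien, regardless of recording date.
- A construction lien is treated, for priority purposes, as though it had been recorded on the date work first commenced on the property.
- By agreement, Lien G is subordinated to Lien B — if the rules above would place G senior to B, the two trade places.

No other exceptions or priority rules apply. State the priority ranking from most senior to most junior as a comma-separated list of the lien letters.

Adjusting effective dates: B's effective date is 2/14/2024, when work began; C relates back to the deed date 7/7/2024; E is treated as recorded 9/14/2024, the work-commencement date.
G is an owners-association assessment lien, so it outranks all other liens regardless of date.
Remaining liens by effective date: B (2/14/2024), D (2/25/2024), C (7/7/2024), E (9/14/2024), F (2/22/2026), A (10/4/2026).
Because G would otherwise rank above B, the subordination swaps them.

B, G, D, C, E, F, A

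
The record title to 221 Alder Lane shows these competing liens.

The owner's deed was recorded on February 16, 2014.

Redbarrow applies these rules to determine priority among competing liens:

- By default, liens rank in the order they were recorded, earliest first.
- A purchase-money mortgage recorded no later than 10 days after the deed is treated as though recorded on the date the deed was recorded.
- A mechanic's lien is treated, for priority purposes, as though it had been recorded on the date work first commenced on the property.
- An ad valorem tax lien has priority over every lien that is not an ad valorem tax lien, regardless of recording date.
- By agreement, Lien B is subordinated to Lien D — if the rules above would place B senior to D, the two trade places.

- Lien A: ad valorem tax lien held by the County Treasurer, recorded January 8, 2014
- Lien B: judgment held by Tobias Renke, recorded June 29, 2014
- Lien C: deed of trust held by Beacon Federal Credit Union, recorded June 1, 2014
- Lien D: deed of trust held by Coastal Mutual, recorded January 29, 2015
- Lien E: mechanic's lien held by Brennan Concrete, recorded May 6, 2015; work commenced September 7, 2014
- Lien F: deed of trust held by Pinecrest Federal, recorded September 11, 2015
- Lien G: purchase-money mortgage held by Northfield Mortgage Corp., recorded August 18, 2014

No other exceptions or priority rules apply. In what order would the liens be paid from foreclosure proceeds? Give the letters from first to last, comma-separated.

A, C, D, G, E, B, F

Effective dates after the stated exceptions: E relates back to September 7, 2014 (work commenced); G was recorded 183 days after the deed, outside the 10-day window, so it keeps its recording date.
A is an ad valorem tax lien and takes priority over every other lien.
The other liens, earliest effective date first: C (June 1, 2014), B (June 29, 2014), G (August 18, 2014), E (September 7, 2014), D (January 29, 2015), F (September 11, 2015).
The subordination applies — B was senior to D — so B and D swap.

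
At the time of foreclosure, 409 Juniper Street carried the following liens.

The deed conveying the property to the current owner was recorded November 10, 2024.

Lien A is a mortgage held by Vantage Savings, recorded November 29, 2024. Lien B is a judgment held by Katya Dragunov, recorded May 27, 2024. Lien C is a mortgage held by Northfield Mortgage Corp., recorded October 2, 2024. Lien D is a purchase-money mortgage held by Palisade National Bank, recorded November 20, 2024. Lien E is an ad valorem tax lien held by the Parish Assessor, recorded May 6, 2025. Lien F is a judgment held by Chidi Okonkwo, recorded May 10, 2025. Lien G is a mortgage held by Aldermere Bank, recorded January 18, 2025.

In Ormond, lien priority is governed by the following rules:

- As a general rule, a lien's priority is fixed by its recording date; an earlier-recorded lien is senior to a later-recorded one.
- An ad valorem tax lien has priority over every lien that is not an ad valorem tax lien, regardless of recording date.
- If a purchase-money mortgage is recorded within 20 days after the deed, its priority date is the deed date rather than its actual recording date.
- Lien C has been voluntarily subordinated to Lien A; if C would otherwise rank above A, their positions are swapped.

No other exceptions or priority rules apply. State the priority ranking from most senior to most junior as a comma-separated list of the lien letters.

E, B, A, D, C, G, F

First, effective dates: D's effective date is the deed date, November 10, 2024.
E is an ad valorem tax lien and takes priority over every other lien.
The other liens, earliest effective date first: B (May 27, 2024), C (October 2, 2024), D (November 10, 2024), A (November 29, 2024), G (January 18, 2025), F (May 10, 2025).
C would otherwise be senior to A, so under the subordination agreement C and A exchange positions.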